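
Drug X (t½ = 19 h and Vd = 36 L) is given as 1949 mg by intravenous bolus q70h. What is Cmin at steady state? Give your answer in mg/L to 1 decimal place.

τ/t½ = 70/19 ≈ 3.6842, so fraction remaining f = (1/2)^(70/19) ≈ 0.0778.
Single-dose peak C₀ = D/Vd = 1949/36 ≈ 54.139 mg/L.
Steady-state trough Cmin,ss = C₀·f/(1−f) ≈ 54.139 × 0.0778/0.9222 ≈ 4.567 mg/L.

4.6 mg/L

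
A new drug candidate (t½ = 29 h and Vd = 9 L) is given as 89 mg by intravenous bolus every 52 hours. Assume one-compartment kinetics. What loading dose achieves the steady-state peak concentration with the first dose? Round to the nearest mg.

f = (1/2)^(52/29) ≈ 0.288551; accumulation ratio R = 1/(1−f) ≈ 1.40558.
Loading dose to hit Cmax,ss on first dose: D_load = D_maint·R ≈ 89 × 1.40558 ≈ 125.10 mg.

125 mg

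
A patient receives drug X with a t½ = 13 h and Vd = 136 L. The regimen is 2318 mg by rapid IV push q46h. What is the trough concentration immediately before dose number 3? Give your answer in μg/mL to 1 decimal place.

f = (1/2)^(τ/t½) = (1/2)^(46/13) ≈ 0.0861.
C₀ = D/Vd = 2318/136 ≈ 17.044 μg/mL.
Before the 3rd dose, 2 doses have been given. Superposition: Cmin = C₀·(f + f²).
≈ 17.044 × (0.0861 + 0.0074) ≈ 17.044 × 0.0935 ≈ 1.594 μg/mL.

1.6 μg/mL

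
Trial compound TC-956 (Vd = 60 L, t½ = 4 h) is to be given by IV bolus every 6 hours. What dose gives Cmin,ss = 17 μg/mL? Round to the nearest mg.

τ/t½ = 6/4 ≈ 1.5, so f = (1/2)^(6/4) ≈ 0.353553.
Cmin,ss = (D/Vd)·f/(1−f), so D = Cmin,ss·Vd·(1−f)/f.
D = 17 × 60 × (1−f)/f ≈ 17 × 60 × 1.82843 ≈ 1865.00 mg.

1865 mg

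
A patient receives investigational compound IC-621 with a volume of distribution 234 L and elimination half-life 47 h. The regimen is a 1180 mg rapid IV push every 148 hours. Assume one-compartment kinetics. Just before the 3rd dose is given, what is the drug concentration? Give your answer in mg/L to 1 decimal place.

0.6 mg/L

f = (1/2)^(τ/t½) = (1/2)^(148/47) ≈ 0.1127.
C₀ = D/Vd = 1180/234 ≈ 5.043 mg/L.
Before the 3rd dose, 2 doses have been given. Superposition: Cmin = C₀·(f + f²).
≈ 5.043 × (0.1127 + 0.0127) ≈ 5.043 × 0.1254 ≈ 0.632 mg/L.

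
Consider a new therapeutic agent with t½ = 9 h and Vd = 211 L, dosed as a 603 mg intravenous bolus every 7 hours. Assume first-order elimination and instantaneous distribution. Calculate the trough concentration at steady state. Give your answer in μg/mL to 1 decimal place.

4.0 μg/mL

k = ln2/t½ = ln2/9 ≈ 0.077016 h⁻¹; fraction remaining f = e^(−kτ) = e^(−0.077016×7) ≈ 0.5833.
At steady state, accumulation factor R = 1/(1 − e^(−kτ)) ≈ 2.3998.
Single-dose peak C₀ = D/Vd = 603/211 ≈ 2.858 μg/mL.
Cmax,ss = C₀/(1 − f) ≈ 2.858/0.4167 ≈ 6.859 μg/mL.
One interval later, Cmin,ss = Cmax,ss·e^(−kτ) ≈ 6.859 × 0.5833 ≈ 4.001 μg/mL.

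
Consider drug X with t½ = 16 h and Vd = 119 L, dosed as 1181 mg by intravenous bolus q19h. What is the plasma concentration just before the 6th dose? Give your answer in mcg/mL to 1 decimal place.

7.6 mcg/mL

f = (1/2)^(τ/t½) = (1/2)^(19/16) ≈ 0.4391.
C₀ = D/Vd = 1181/119 ≈ 9.924 mcg/mL.
Before the 6th dose, 5 doses have been given. Superposition: Cmin = C₀·(f + f² + … + f^5).
≈ 9.924 × (0.4391 + 0.1928 + 0.0847 + 0.0372 + 0.0163) ≈ 9.924 × 0.7701 ≈ 7.642 mcg/mL.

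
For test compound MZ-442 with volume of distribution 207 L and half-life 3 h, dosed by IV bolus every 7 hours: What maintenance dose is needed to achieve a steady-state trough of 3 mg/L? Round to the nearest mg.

τ/t½ = 7/3 ≈ 2.3333, so f = (1/2)^(7/3) ≈ 0.198425.
Cmin,ss = (D/Vd)·f/(1−f), so D = Cmin,ss·Vd·(1−f)/f.
D = 3 × 207 × (1−f)/f ≈ 3 × 207 × 4.03969 ≈ 2508.65 mg.

2509 mg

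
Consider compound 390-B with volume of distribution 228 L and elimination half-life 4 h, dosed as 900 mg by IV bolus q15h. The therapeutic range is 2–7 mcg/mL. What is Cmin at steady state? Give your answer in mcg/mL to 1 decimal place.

0.3 mcg/mL

τ/t½ = 15/4 ≈ 3.75, so fraction remaining f = (1/2)^(15/4) ≈ 0.0743.
Single-dose peak C₀ = D/Vd = 900/228 ≈ 3.947 mcg/mL.
Steady-state trough Cmin,ss = C₀·f/(1−f) ≈ 3.947 × 0.0743/0.9257 ≈ 0.317 mcg/mL.
Trough 0.3 mcg/mL vs MEC 2 mcg/mL: subtherapeutic.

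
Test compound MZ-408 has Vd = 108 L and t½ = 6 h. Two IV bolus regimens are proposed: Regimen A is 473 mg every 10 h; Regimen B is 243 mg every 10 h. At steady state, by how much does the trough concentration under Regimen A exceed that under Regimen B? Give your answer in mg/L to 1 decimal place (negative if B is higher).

Regimen A: f = (1/2)^(10/6) ≈ 0.3150; Cmin,ss = (473/108)·f/(1−f) ≈ 2.014 mg/L.
Regimen B: f = (1/2)^(10/6) ≈ 0.3150; Cmin,ss = (243/108)·f/(1−f) ≈ 1.035 mg/L.
Difference ≈ 2.014 − 1.035 ≈ 0.979 mg/L.

1.0 mg/L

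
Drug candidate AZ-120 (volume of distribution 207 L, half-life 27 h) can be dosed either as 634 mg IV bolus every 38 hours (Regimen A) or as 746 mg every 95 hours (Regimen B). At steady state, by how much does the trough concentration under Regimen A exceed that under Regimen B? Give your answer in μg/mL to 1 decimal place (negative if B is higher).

Regimen A: f = (1/2)^(38/27) ≈ 0.3770; Cmin,ss = (634/207)·f/(1−f) ≈ 1.853 μg/mL.
Regimen B: f = (1/2)^(95/27) ≈ 0.0873; Cmin,ss = (746/207)·f/(1−f) ≈ 0.345 μg/mL.
Difference ≈ 1.853 − 0.345 ≈ 1.508 μg/mL.

1.5 μg/mL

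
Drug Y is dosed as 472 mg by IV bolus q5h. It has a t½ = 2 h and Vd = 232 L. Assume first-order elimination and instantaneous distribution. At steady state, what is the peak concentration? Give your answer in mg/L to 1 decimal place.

2.5 mg/L

τ/t½ = 5/2 ≈ 2.5, so fraction remaining f = (1/2)^(5/2) ≈ 0.1768.
Accumulation ratio R = 1/(1 − f) ≈ 1/0.8232 ≈ 1.2148.
Single-dose peak C₀ = D/Vd = 472/232 ≈ 2.034 mg/L.
Cmax,ss = C₀/(1 − f) ≈ 2.034/0.8232 ≈ 2.471 mg/L.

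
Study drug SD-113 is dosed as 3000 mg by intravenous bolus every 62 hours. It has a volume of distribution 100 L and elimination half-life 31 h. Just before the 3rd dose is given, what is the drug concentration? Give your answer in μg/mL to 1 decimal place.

f = (1/2)^(τ/t½) = (1/2)^(62/31) ≈ 0.2500.
C₀ = D/Vd = 3000/100 ≈ 30.000 μg/mL.
Before the 3rd dose, 2 doses have been given. Superposition: Cmin = C₀·(f + f²).
≈ 30.000 × (0.2500 + 0.0625) ≈ 30.000 × 0.3125 ≈ 9.375 μg/mL.

9.4 μg/mL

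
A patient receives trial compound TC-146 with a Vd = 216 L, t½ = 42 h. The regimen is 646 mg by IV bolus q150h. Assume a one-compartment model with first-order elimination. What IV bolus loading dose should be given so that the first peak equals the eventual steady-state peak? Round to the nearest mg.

f = (1/2)^(150/42) ≈ 0.084119; accumulation ratio R = 1/(1−f) ≈ 1.09184.
Loading dose to hit Cmax,ss on first dose: D_load = D_maint·R ≈ 646 × 1.09184 ≈ 705.33 mg.

705 mg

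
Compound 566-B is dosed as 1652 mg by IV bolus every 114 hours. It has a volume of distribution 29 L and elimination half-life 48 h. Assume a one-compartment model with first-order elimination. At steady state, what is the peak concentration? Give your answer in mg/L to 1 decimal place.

70.6 mg/L

τ/t½ = 114/48 ≈ 2.375, so fraction remaining f = (1/2)^(114/48) ≈ 0.1928.
Accumulation ratio R = 1/(1 − f) ≈ 1/0.8072 ≈ 1.2389.
Each bolus raises the concentration by D/Vd = 1652/29 ≈ 56.966 mg/L.
Steady-state peak Cmax,ss = C₀·R ≈ 56.966 × 1.2389 ≈ 70.575 mg/L.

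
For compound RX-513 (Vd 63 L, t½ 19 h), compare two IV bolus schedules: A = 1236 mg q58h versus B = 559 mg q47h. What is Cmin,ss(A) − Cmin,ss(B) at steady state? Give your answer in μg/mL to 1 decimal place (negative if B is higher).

Regimen A: f = (1/2)^(58/19) ≈ 0.1205; Cmin,ss = (1236/63)·f/(1−f) ≈ 2.688 μg/mL.
Regimen B: f = (1/2)^(47/19) ≈ 0.1800; Cmin,ss = (559/63)·f/(1−f) ≈ 1.948 μg/mL.
Difference ≈ 2.688 − 1.948 ≈ 0.740 μg/mL.

0.7 μg/mL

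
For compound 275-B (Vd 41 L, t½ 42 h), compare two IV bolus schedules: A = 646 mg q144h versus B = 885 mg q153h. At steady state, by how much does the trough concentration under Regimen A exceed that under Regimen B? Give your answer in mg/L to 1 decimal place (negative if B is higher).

-0.3 mg/L

Regimen A: f = (1/2)^(144/42) ≈ 0.0929; Cmin,ss = (646/41)·f/(1−f) ≈ 1.614 mg/L.
Regimen B: f = (1/2)^(153/42) ≈ 0.0801; Cmin,ss = (885/41)·f/(1−f) ≈ 1.880 mg/L.
Difference ≈ 1.614 − 1.880 ≈ -0.266 mg/L.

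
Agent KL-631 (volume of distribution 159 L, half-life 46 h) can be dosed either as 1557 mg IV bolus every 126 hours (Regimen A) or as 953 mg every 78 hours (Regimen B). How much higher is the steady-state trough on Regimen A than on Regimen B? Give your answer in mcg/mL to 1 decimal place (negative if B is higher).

-1.0 mcg/mL

Regimen A: f = (1/2)^(126/46) ≈ 0.1498; Cmin,ss = (1557/159)·f/(1−f) ≈ 1.725 mcg/mL.
Regimen B: f = (1/2)^(78/46) ≈ 0.3087; Cmin,ss = (953/159)·f/(1−f) ≈ 2.676 mcg/mL.
Difference ≈ 1.725 − 2.676 ≈ -0.951 mcg/mL.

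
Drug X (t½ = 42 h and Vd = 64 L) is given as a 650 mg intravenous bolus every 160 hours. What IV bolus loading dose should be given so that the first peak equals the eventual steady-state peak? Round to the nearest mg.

f = (1/2)^(160/42) ≈ 0.071321; accumulation ratio R = 1/(1−f) ≈ 1.07680.
Loading dose to hit Cmax,ss on first dose: D_load = D_maint·R ≈ 650 × 1.07680 ≈ 699.92 mg.

700 mg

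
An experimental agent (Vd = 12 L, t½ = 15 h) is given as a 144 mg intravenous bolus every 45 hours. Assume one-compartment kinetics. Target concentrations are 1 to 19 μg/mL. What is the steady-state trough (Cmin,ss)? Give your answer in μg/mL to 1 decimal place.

1.7 μg/mL

τ = 45 h = 3 half-lives, so f = (1/2)^3 = 0.125.
At steady state, R = 1/(1 − 0.125) = 8/7.
Single-dose peak C₀ = D/Vd = 144/12 = 12 μg/mL.
Steady-state peak Cmax,ss = C₀·R = 12 × 8/7 ≈ 13.714 μg/mL.
Steady-state trough Cmin,ss = Cmax,ss·f ≈ 13.714 × 0.125 ≈ 1.714 μg/mL.
Trough 1.7 μg/mL vs MEC 1 μg/mL: adequate.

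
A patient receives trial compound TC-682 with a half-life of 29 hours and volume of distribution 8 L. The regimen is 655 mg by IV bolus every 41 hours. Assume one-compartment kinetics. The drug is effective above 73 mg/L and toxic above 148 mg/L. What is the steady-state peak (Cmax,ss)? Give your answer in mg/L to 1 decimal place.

131.1 mg/L

τ/t½ = 41/29 ≈ 1.4138, so fraction remaining f = (1/2)^(41/29) ≈ 0.3753.
At steady state, accumulation factor R = 1/(1 − e^(−kτ)) ≈ 1.6008.
Each bolus raises the concentration by D/Vd = 655/8 ≈ 81.875 mg/L.
Steady-state peak Cmax,ss = C₀·R ≈ 81.875 × 1.6008 ≈ 131.065 mg/L.
Peak 131.1 mg/L vs MTC 148 mg/L: below toxic threshold.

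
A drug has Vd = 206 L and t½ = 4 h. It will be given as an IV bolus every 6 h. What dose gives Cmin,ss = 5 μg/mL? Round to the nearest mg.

1883 mg

τ/t½ = 6/4 ≈ 1.5, so f = (1/2)^(6/4) ≈ 0.353553.
Cmin,ss = (D/Vd)·f/(1−f), so D = Cmin,ss·Vd·(1−f)/f.
D = 5 × 206 × (1−f)/f ≈ 5 × 206 × 1.82843 ≈ 1883.28 mg.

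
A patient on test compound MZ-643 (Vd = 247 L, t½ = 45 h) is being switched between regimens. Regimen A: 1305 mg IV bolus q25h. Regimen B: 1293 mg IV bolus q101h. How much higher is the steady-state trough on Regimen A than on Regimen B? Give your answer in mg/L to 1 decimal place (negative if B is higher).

9.8 mg/L

Regimen A: f = (1/2)^(25/45) ≈ 0.6804; Cmin,ss = (1305/247)·f/(1−f) ≈ 11.248 mg/L.
Regimen B: f = (1/2)^(101/45) ≈ 0.2110; Cmin,ss = (1293/247)·f/(1−f) ≈ 1.400 mg/L.
Difference ≈ 11.248 − 1.400 ≈ 9.848 mg/L.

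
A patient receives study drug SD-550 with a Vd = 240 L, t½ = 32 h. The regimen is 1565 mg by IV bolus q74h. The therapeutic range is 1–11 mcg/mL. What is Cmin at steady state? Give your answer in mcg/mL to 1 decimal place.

k = ln2/t½ = ln2/32 ≈ 0.021661 h⁻¹; fraction remaining f = e^(−kτ) = e^(−0.021661×74) ≈ 0.2013.
Single-dose peak C₀ = D/Vd = 1565/240 ≈ 6.521 mcg/mL.
Steady-state trough Cmin,ss = C₀·f/(1−f) ≈ 6.521 × 0.2013/0.7987 ≈ 1.644 mcg/mL.
Trough 1.6 mcg/mL vs MEC 1 mcg/mL: adequate.

1.6 mcg/mL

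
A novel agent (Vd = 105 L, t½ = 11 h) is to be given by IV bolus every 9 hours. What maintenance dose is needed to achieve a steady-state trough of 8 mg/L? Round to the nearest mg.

τ/t½ = 9/11 ≈ 0.81818, so f = (1/2)^(9/11) ≈ 0.567156.
Cmin,ss = (D/Vd)·f/(1−f), so D = Cmin,ss·Vd·(1−f)/f.
D = 8 × 105 × (1−f)/f ≈ 8 × 105 × 0.76318 ≈ 641.07 mg.

641 mg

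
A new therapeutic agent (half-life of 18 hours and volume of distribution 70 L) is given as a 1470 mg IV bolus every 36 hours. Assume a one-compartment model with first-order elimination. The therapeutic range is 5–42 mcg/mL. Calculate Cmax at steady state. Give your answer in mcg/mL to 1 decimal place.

28.0 mcg/mL

The dosing interval is 2 half-lives, so f = 2^(−2) = 0.25.
Accumulation ratio R = 1/(1 − f) = 1/0.75 = 4/3.
Single-dose peak C₀ = D/Vd = 1470/70 = 21 mcg/mL.
Steady-state peak Cmax,ss = C₀·R = 21 × 4/3 ≈ 28.000 mcg/mL.
Peak 28.0 mcg/mL vs MTC 42 mcg/mL: below toxic threshold.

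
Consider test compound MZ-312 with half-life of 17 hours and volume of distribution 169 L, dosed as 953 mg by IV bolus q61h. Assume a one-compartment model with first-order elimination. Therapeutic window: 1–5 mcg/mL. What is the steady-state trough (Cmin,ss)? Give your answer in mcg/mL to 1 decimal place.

k = ln2/t½ = ln2/17 ≈ 0.040773 h⁻¹; fraction remaining f = e^(−kτ) = e^(−0.040773×61) ≈ 0.0831.
Single-dose peak C₀ = D/Vd = 953/169 ≈ 5.639 mcg/mL.
Steady-state trough Cmin,ss = C₀·f/(1−f) ≈ 5.639 × 0.0831/0.9169 ≈ 0.511 mcg/mL.
Trough 0.5 mcg/mL vs MEC 1 mcg/mL: subtherapeutic.

0.5 mcg/mL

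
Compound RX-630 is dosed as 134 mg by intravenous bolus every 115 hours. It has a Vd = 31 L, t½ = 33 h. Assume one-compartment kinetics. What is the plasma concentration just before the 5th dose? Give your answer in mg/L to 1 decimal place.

0.4 mg/L

f = (1/2)^(τ/t½) = (1/2)^(115/33) ≈ 0.0893.
C₀ = D/Vd = 134/31 ≈ 4.323 mg/L.
Before the 5th dose, 4 doses have been given. Superposition: Cmin = C₀·(f + f² + … + f^4).
≈ 4.323 × (0.0893 + 0.0080 + 0.0007 + 0.0001) ≈ 4.323 × 0.0981 ≈ 0.424 mg/L.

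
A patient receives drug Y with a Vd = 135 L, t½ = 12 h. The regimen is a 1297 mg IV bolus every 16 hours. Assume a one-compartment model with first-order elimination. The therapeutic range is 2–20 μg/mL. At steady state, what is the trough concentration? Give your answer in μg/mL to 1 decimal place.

τ/t½ = 16/12 ≈ 1.3333, so fraction remaining f = (1/2)^(16/12) ≈ 0.3969.
Accumulation ratio R = 1/(1 − f) ≈ 1/0.6031 ≈ 1.6581.
Each bolus raises the concentration by D/Vd = 1297/135 ≈ 9.607 μg/mL.
Steady-state peak Cmax,ss = C₀·R ≈ 9.607 × 1.6581 ≈ 15.929 μg/mL.
Steady-state trough Cmin,ss = Cmax,ss·f ≈ 15.929 × 0.3969 ≈ 6.322 μg/mL.
Trough 6.3 μg/mL vs MEC 2 μg/mL: adequate.

6.3 μg/mL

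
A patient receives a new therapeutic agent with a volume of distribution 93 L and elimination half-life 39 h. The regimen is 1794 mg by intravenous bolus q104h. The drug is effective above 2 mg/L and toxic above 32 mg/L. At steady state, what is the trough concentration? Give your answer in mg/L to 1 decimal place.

3.6 mg/L

Over one 104-h interval, 104/39 ≈ 2.6667 half-lives elapse, leaving f ≈ 0.1575 of each dose.
Accumulation ratio R = 1/(1 − f) ≈ 1/0.8425 ≈ 1.1869.
Single-dose peak C₀ = D/Vd = 1794/93 ≈ 19.290 mg/L.
Steady-state peak Cmax,ss = C₀·R ≈ 19.290 × 1.1869 ≈ 22.895 mg/L.
One interval later, Cmin,ss = Cmax,ss·e^(−kτ) ≈ 22.895 × 0.1575 ≈ 3.606 mg/L.
Trough 3.6 mg/L vs MEC 2 mg/L: adequate.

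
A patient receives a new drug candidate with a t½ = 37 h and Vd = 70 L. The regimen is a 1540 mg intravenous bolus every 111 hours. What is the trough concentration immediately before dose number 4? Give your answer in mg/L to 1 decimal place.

3.1 mg/L

f = (1/2)^(τ/t½) = (1/2)^(111/37) ≈ 0.1250.
C₀ = D/Vd = 1540/70 ≈ 22.000 mg/L.
Before the 4th dose, 3 doses have been given. Superposition: Cmin = C₀·(f + f² + … + f^3).
≈ 22.000 × (0.1250 + 0.0156 + 0.0020) ≈ 22.000 × 0.1426 ≈ 3.137 mg/L.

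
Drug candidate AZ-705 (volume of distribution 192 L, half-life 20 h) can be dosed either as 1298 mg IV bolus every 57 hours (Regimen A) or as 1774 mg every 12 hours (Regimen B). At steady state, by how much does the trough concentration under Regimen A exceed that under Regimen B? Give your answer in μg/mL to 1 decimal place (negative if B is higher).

Regimen A: f = (1/2)^(57/20) ≈ 0.1387; Cmin,ss = (1298/192)·f/(1−f) ≈ 1.089 μg/mL.
Regimen B: f = (1/2)^(12/20) ≈ 0.6598; Cmin,ss = (1774/192)·f/(1−f) ≈ 17.920 μg/mL.
Difference ≈ 1.089 − 17.920 ≈ -16.831 μg/mL.

-16.8 μg/mL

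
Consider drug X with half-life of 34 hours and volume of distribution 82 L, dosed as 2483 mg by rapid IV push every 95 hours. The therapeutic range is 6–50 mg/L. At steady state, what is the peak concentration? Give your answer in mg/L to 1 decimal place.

k = ln2/t½ = ln2/34 ≈ 0.020387 h⁻¹; fraction remaining f = e^(−kτ) = e^(−0.020387×95) ≈ 0.1442.
Accumulation ratio R = 1/(1 − f) ≈ 1/0.8558 ≈ 1.1685.
Single-dose peak C₀ = D/Vd = 2483/82 ≈ 30.280 mg/L.
Steady-state peak Cmax,ss = C₀·R ≈ 30.280 × 1.1685 ≈ 35.382 mg/L.
Peak 35.4 mg/L vs MTC 50 mg/L: below toxic threshold.

35.4 mg/L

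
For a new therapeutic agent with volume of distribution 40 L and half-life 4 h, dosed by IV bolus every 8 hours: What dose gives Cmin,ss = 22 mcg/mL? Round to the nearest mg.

τ/t½ = 8/4 ≈ 2, so f = (1/2)^(8/4) ≈ 0.250000.
Cmin,ss = (D/Vd)·f/(1−f), so D = Cmin,ss·Vd·(1−f)/f.
D = 22 × 40 × (1−f)/f ≈ 22 × 40 × 3.00000 ≈ 2640.00 mg.

2640 mg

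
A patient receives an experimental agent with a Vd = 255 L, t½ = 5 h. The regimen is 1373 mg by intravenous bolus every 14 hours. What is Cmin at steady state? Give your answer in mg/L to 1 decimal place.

k = ln2/t½ = ln2/5 ≈ 0.138629 h⁻¹; fraction remaining f = e^(−kτ) = e^(−0.138629×14) ≈ 0.1436.
Each bolus raises the concentration by D/Vd = 1373/255 ≈ 5.384 mg/L.
Steady-state trough Cmin,ss = C₀·f/(1−f) ≈ 5.384 × 0.1436/0.8564 ≈ 0.903 mg/L.

0.9 mg/L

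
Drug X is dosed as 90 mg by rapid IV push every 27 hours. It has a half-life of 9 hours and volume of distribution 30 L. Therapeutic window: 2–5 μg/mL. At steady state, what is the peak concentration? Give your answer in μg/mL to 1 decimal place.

3.4 μg/mL

The dosing interval is 3 half-lives, so f = 2^(−3) = 0.125.
Accumulation ratio R = 1/(1 − f) = 1/0.875 = 8/7.
Single-dose peak C₀ = D/Vd = 90/30 = 3 μg/mL.
Steady-state peak Cmax,ss = C₀·R = 3 × 8/7 ≈ 3.429 μg/mL.
Peak 3.4 μg/mL vs MTC 5 μg/mL: below toxic threshold.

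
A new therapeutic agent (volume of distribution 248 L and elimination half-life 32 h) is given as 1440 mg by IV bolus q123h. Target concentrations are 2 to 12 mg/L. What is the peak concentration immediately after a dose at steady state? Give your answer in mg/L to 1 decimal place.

Over one 123-h interval, 123/32 ≈ 3.8438 half-lives elapse, leaving f ≈ 0.0696 of each dose.
At steady state, accumulation factor R = 1/(1 − e^(−kτ)) ≈ 1.0748.
Single-dose peak C₀ = D/Vd = 1440/248 ≈ 5.806 mg/L.
Cmax,ss = C₀/(1 − f) ≈ 5.806/0.9304 ≈ 6.240 mg/L.
Peak 6.2 mg/L vs MTC 12 mg/L: below toxic threshold.

6.2 mg/L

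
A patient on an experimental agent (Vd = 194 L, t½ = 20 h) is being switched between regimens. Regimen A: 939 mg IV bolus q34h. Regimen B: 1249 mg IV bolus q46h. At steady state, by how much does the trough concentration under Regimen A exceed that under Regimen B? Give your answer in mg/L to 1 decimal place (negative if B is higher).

Regimen A: f = (1/2)^(34/20) ≈ 0.3078; Cmin,ss = (939/194)·f/(1−f) ≈ 2.152 mg/L.
Regimen B: f = (1/2)^(46/20) ≈ 0.2031; Cmin,ss = (1249/194)·f/(1−f) ≈ 1.641 mg/L.
Difference ≈ 2.152 − 1.641 ≈ 0.511 mg/L.

0.5 mg/L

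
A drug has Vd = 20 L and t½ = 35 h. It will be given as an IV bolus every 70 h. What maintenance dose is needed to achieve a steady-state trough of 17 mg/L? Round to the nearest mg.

τ/t½ = 70/35 ≈ 2, so f = (1/2)^(70/35) ≈ 0.250000.
Cmin,ss = (D/Vd)·f/(1−f), so D = Cmin,ss·Vd·(1−f)/f.
D = 17 × 20 × (1−f)/f ≈ 17 × 20 × 3.00000 ≈ 1020.00 mg.

1020 mg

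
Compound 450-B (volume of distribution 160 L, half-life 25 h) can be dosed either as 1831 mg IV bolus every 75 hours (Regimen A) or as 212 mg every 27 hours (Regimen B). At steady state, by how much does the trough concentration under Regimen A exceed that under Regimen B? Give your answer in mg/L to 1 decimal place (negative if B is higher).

Regimen A: f = (1/2)^(75/25) ≈ 0.1250; Cmin,ss = (1831/160)·f/(1−f) ≈ 1.635 mg/L.
Regimen B: f = (1/2)^(27/25) ≈ 0.4730; Cmin,ss = (212/160)·f/(1−f) ≈ 1.189 mg/L.
Difference ≈ 1.635 − 1.189 ≈ 0.446 mg/L.

0.4 mg/L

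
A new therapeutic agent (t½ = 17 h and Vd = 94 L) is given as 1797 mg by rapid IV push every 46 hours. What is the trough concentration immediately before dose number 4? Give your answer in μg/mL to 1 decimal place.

f = (1/2)^(τ/t½) = (1/2)^(46/17) ≈ 0.1533.
C₀ = D/Vd = 1797/94 ≈ 19.117 μg/mL.
Before the 4th dose, 3 doses have been given. Superposition: Cmin = C₀·(f + f² + … + f^3).
≈ 19.117 × (0.1533 + 0.0235 + 0.0036) ≈ 19.117 × 0.1804 ≈ 3.449 μg/mL.

3.4 μg/mL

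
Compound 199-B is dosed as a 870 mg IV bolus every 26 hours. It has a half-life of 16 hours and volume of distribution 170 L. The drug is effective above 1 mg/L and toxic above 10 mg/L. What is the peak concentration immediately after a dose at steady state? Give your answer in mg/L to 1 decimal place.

7.6 mg/L

Over one 26-h interval, 26/16 ≈ 1.625 half-lives elapse, leaving f ≈ 0.3242 of each dose.
Accumulation ratio R = 1/(1 − f) ≈ 1/0.6758 ≈ 1.4797.
Each bolus raises the concentration by D/Vd = 870/170 ≈ 5.118 mg/L.
Steady-state peak Cmax,ss = C₀·R ≈ 5.118 × 1.4797 ≈ 7.573 mg/L.
Peak 7.6 mg/L vs MTC 10 mg/L: below toxic threshold.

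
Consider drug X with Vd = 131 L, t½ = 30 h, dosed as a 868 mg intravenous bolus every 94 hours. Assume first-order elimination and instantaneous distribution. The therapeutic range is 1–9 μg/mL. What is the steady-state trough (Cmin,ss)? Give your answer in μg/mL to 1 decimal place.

0.9 μg/mL

k = ln2/t½ = ln2/30 ≈ 0.023105 h⁻¹; fraction remaining f = e^(−kτ) = e^(−0.023105×94) ≈ 0.1140.
Accumulation ratio R = 1/(1 − f) ≈ 1/0.8860 ≈ 1.1287.
Single-dose peak C₀ = D/Vd = 868/131 ≈ 6.626 μg/mL.
Steady-state peak Cmax,ss = C₀·R ≈ 6.626 × 1.1287 ≈ 7.479 μg/mL.
Steady-state trough Cmin,ss = Cmax,ss·f ≈ 7.479 × 0.1140 ≈ 0.853 μg/mL.
Trough 0.9 μg/mL vs MEC 1 μg/mL: subtherapeutic.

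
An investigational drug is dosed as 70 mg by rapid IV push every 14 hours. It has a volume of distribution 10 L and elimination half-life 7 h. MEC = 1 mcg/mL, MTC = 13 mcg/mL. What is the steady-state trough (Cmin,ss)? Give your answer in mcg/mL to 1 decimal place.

2.3 mcg/mL

The dosing interval is 2 half-lives, so f = 2^(−2) = 0.25.
Accumulation ratio R = 1/(1 − f) = 1/0.75 = 4/3.
Single-dose peak C₀ = D/Vd = 70/10 = 7 mcg/mL.
Steady-state peak Cmax,ss = C₀·R = 7 × 4/3 ≈ 9.333 mcg/mL.
Steady-state trough Cmin,ss = Cmax,ss·f ≈ 9.333 × 0.25 ≈ 2.333 mcg/mL.
Trough 2.3 mcg/mL vs MEC 1 mcg/mL: adequate.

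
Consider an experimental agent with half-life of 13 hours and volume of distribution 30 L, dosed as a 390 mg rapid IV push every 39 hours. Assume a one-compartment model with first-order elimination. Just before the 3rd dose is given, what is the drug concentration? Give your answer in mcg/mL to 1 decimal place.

1.8 mcg/mL

f = (1/2)^(τ/t½) = (1/2)^(39/13) ≈ 0.1250.
C₀ = D/Vd = 390/30 ≈ 13.000 mcg/mL.
Before the 3rd dose, 2 doses have been given. Superposition: Cmin = C₀·(f + f²).
≈ 13.000 × (0.1250 + 0.0156) ≈ 13.000 × 0.1406 ≈ 1.828 mcg/mL.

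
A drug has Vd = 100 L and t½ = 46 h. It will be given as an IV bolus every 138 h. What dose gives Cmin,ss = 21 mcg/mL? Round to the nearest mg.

τ/t½ = 138/46 ≈ 3, so f = (1/2)^(138/46) ≈ 0.125000.
Cmin,ss = (D/Vd)·f/(1−f), so D = Cmin,ss·Vd·(1−f)/f.
D = 21 × 100 × (1−f)/f ≈ 21 × 100 × 7.00000 ≈ 14700.00 mg.

14700 mg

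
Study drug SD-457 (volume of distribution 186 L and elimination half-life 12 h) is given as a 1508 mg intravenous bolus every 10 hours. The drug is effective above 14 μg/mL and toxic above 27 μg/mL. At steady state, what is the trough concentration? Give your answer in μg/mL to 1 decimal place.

10.4 μg/mL

Over one 10-h interval, 10/12 ≈ 0.83333 half-lives elapse, leaving f ≈ 0.5612 of each dose.
Accumulation ratio R = 1/(1 − f) ≈ 1/0.4388 ≈ 2.2789.
Each bolus raises the concentration by D/Vd = 1508/186 ≈ 8.108 μg/mL.
Cmax,ss = C₀/(1 − f) ≈ 8.108/0.4388 ≈ 18.478 μg/mL.
Steady-state trough Cmin,ss = Cmax,ss·f ≈ 18.478 × 0.5612 ≈ 10.370 μg/mL.
Trough 10.4 μg/mL vs MEC 14 μg/mL: subtherapeutic.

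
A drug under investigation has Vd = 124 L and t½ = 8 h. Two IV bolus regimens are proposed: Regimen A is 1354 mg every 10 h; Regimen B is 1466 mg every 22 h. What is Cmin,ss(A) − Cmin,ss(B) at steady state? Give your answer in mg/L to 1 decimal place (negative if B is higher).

Regimen A: f = (1/2)^(10/8) ≈ 0.4204; Cmin,ss = (1354/124)·f/(1−f) ≈ 7.920 mg/L.
Regimen B: f = (1/2)^(22/8) ≈ 0.1487; Cmin,ss = (1466/124)·f/(1−f) ≈ 2.065 mg/L.
Difference ≈ 7.920 − 2.065 ≈ 5.855 mg/L.

5.9 mg/L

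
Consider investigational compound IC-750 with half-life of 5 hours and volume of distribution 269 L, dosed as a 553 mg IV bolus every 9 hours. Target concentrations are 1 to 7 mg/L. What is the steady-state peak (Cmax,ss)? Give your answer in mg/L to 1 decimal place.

k = ln2/t½ = ln2/5 ≈ 0.138629 h⁻¹; fraction remaining f = e^(−kτ) = e^(−0.138629×9) ≈ 0.2872.
Accumulation ratio R = 1/(1 − f) ≈ 1/0.7128 ≈ 1.4029.
Single-dose peak C₀ = D/Vd = 553/269 ≈ 2.056 mg/L.
Steady-state peak Cmax,ss = C₀·R ≈ 2.056 × 1.4029 ≈ 2.884 mg/L.
Peak 2.9 mg/L vs MTC 7 mg/L: below toxic threshold.

2.9 mg/L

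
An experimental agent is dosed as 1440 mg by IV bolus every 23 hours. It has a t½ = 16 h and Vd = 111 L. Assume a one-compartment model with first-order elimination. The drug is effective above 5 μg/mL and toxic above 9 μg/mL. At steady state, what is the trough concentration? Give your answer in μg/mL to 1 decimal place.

τ/t½ = 23/16 ≈ 1.4375, so fraction remaining f = (1/2)^(23/16) ≈ 0.3692.
Single-dose peak C₀ = D/Vd = 1440/111 ≈ 12.973 μg/mL.
Steady-state trough Cmin,ss = C₀·f/(1−f) ≈ 12.973 × 0.3692/0.6308 ≈ 7.593 μg/mL.
Trough 7.6 μg/mL vs MEC 5 μg/mL: adequate.

7.6 μg/mL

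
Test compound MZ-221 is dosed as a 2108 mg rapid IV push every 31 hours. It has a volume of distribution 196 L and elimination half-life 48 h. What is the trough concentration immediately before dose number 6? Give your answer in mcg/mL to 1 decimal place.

f = (1/2)^(τ/t½) = (1/2)^(31/48) ≈ 0.6391.
C₀ = D/Vd = 2108/196 ≈ 10.755 mcg/mL.
Before the 6th dose, 5 doses have been given. Superposition: Cmin = C₀·(f + f² + … + f^5).
≈ 10.755 × (0.6391 + 0.4084 + 0.2610 + 0.1668 + 0.1066) ≈ 10.755 × 1.5819 ≈ 17.013 mcg/mL.

17.0 mcg/mL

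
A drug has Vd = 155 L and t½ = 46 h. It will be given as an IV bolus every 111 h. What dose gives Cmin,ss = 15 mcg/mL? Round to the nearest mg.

τ/t½ = 111/46 ≈ 2.413, so f = (1/2)^(111/46) ≈ 0.187759.
Cmin,ss = (D/Vd)·f/(1−f), so D = Cmin,ss·Vd·(1−f)/f.
D = 15 × 155 × (1−f)/f ≈ 15 × 155 × 4.32598 ≈ 10057.90 mg.

10058 mg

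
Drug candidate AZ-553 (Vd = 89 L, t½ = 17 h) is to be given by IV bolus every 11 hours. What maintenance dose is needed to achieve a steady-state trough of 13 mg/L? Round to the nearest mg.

655 mg

τ/t½ = 11/17 ≈ 0.64706, so f = (1/2)^(11/17) ≈ 0.638581.
Cmin,ss = (D/Vd)·f/(1−f), so D = Cmin,ss·Vd·(1−f)/f.
D = 13 × 89 × (1−f)/f ≈ 13 × 89 × 0.56597 ≈ 654.83 mg.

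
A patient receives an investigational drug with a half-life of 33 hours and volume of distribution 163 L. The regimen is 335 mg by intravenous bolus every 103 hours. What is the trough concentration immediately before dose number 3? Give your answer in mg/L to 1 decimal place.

f = (1/2)^(τ/t½) = (1/2)^(103/33) ≈ 0.1149.
C₀ = D/Vd = 335/163 ≈ 2.055 mg/L.
Before the 3rd dose, 2 doses have been given. Superposition: Cmin = C₀·(f + f²).
≈ 2.055 × (0.1149 + 0.0132) ≈ 2.055 × 0.1281 ≈ 0.263 mg/L.

0.3 mg/L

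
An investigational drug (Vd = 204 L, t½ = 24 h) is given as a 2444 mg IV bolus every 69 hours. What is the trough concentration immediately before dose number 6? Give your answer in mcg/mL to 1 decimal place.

1.9 mcg/mL

f = (1/2)^(τ/t½) = (1/2)^(69/24) ≈ 0.1363.
C₀ = D/Vd = 2444/204 ≈ 11.980 mcg/mL.
Before the 6th dose, 5 doses have been given. Superposition: Cmin = C₀·(f + f² + … + f^5).
≈ 11.980 × (0.1363 + 0.0186 + 0.0025 + 0.0003 + 0.0000) ≈ 11.980 × 0.1577 ≈ 1.889 mcg/mL.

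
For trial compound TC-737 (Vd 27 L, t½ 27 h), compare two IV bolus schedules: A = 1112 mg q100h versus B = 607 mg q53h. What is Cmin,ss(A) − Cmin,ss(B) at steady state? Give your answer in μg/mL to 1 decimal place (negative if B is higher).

Regimen A: f = (1/2)^(100/27) ≈ 0.0767; Cmin,ss = (1112/27)·f/(1−f) ≈ 3.421 μg/mL.
Regimen B: f = (1/2)^(53/27) ≈ 0.2565; Cmin,ss = (607/27)·f/(1−f) ≈ 7.756 μg/mL.
Difference ≈ 3.421 − 7.756 ≈ -4.335 μg/mL.

-4.3 μg/mL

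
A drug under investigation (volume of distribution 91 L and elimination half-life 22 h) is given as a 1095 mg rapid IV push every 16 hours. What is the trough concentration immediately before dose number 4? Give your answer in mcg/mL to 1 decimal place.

14.3 mcg/mL

f = (1/2)^(τ/t½) = (1/2)^(16/22) ≈ 0.6040.
C₀ = D/Vd = 1095/91 ≈ 12.033 mcg/mL.
Before the 4th dose, 3 doses have been given. Superposition: Cmin = C₀·(f + f² + … + f^3).
≈ 12.033 × (0.6040 + 0.3648 + 0.2203) ≈ 12.033 × 1.1891 ≈ 14.308 mcg/mL.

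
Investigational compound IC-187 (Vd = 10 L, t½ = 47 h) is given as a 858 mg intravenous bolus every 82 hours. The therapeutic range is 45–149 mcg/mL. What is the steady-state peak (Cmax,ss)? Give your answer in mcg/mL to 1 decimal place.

122.3 mcg/mL

k = ln2/t½ = ln2/47 ≈ 0.014748 h⁻¹; fraction remaining f = e^(−kτ) = e^(−0.014748×82) ≈ 0.2984.
Accumulation ratio R = 1/(1 − f) ≈ 1/0.7016 ≈ 1.4253.
Each bolus raises the concentration by D/Vd = 858/10 ≈ 85.800 mcg/mL.
Steady-state peak Cmax,ss = C₀·R ≈ 85.800 × 1.4253 ≈ 122.291 mcg/mL.
Peak 122.3 mcg/mL vs MTC 149 mcg/mL: below toxic threshold.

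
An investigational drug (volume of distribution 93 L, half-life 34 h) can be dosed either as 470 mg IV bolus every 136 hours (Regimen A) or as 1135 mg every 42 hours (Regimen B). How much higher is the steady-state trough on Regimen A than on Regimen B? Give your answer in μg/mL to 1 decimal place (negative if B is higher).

-8.7 μg/mL

Regimen A: f = (1/2)^(136/34) ≈ 0.0625; Cmin,ss = (470/93)·f/(1−f) ≈ 0.337 μg/mL.
Regimen B: f = (1/2)^(42/34) ≈ 0.4248; Cmin,ss = (1135/93)·f/(1−f) ≈ 9.013 μg/mL.
Difference ≈ 0.337 − 9.013 ≈ -8.676 μg/mL.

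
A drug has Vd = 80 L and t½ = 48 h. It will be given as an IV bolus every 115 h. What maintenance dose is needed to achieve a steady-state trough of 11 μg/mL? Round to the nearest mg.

τ/t½ = 115/48 ≈ 2.3958, so f = (1/2)^(115/48) ≈ 0.190013.
Cmin,ss = (D/Vd)·f/(1−f), so D = Cmin,ss·Vd·(1−f)/f.
D = 11 × 80 × (1−f)/f ≈ 11 × 80 × 4.26280 ≈ 3751.26 mg.

3751 mg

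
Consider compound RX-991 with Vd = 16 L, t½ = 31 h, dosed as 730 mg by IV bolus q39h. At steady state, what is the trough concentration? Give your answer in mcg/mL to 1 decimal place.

k = ln2/t½ = ln2/31 ≈ 0.022360 h⁻¹; fraction remaining f = e^(−kτ) = e^(−0.022360×39) ≈ 0.4181.
At steady state, accumulation factor R = 1/(1 − e^(−kτ)) ≈ 1.7185.
Each bolus raises the concentration by D/Vd = 730/16 ≈ 45.625 mcg/mL.
Steady-state peak Cmax,ss = C₀·R ≈ 45.625 × 1.7185 ≈ 78.407 mcg/mL.
Steady-state trough Cmin,ss = Cmax,ss·f ≈ 78.407 × 0.4181 ≈ 32.782 mcg/mL.

32.8 mcg/mL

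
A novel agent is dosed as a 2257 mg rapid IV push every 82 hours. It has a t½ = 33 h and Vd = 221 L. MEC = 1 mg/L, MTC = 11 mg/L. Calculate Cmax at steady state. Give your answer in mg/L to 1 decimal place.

12.4 mg/L

Over one 82-h interval, 82/33 ≈ 2.4848 half-lives elapse, leaving f ≈ 0.1786 of each dose.
At steady state, accumulation factor R = 1/(1 − e^(−kτ)) ≈ 1.2174.
Single-dose peak C₀ = D/Vd = 2257/221 ≈ 10.213 mg/L.
Steady-state peak Cmax,ss = C₀·R ≈ 10.213 × 1.2174 ≈ 12.433 mg/L.
Peak 12.4 mg/L vs MTC 11 mg/L: exceeds toxic threshold.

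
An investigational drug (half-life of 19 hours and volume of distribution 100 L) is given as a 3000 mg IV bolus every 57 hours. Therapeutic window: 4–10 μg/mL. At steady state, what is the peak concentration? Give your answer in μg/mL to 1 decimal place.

τ = 57 h = 3 half-lives, so f = (1/2)^3 = 0.125.
Accumulation ratio R = 1/(1 − f) = 1/0.875 = 8/7.
Single-dose peak C₀ = D/Vd = 3000/100 = 30 μg/mL.
Steady-state peak Cmax,ss = C₀·R = 30 × 8/7 ≈ 34.286 μg/mL.
Peak 34.3 μg/mL vs MTC 10 μg/mL: exceeds toxic threshold.

34.3 μg/mL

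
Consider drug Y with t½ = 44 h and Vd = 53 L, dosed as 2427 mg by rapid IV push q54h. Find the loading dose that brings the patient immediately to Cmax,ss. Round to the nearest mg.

4237 mg

f = (1/2)^(54/44) ≈ 0.427124; accumulation ratio R = 1/(1−f) ≈ 1.74558.
Loading dose to hit Cmax,ss on first dose: D_load = D_maint·R ≈ 2427 × 1.74558 ≈ 4236.52 mg.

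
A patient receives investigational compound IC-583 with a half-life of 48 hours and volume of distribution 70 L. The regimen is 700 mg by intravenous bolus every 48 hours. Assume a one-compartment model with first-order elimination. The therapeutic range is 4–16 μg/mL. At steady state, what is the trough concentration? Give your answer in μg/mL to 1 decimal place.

10.0 μg/mL

The dosing interval is 1 half-life, so f = 2^(−1) = 0.5.
Accumulation ratio R = 1/(1 − f) = 1/0.5 = 2/1.
Single-dose peak C₀ = D/Vd = 700/70 = 10 μg/mL.
Steady-state peak Cmax,ss = C₀·R = 10 × 2/1 ≈ 20.000 μg/mL.
Steady-state trough Cmin,ss = Cmax,ss·f ≈ 20.000 × 0.5 ≈ 10.000 μg/mL.
Trough 10.0 μg/mL vs MEC 4 μg/mL: adequate.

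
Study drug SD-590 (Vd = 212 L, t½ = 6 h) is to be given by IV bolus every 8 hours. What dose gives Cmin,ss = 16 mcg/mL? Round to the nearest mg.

τ/t½ = 8/6 ≈ 1.3333, so f = (1/2)^(8/6) ≈ 0.396850.
Cmin,ss = (D/Vd)·f/(1−f), so D = Cmin,ss·Vd·(1−f)/f.
D = 16 × 212 × (1−f)/f ≈ 16 × 212 × 1.51984 ≈ 5155.30 mg.

5155 mg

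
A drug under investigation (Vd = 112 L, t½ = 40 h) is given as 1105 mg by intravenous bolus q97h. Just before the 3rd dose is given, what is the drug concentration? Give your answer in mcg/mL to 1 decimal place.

f = (1/2)^(τ/t½) = (1/2)^(97/40) ≈ 0.1862.
C₀ = D/Vd = 1105/112 ≈ 9.866 mcg/mL.
Before the 3rd dose, 2 doses have been given. Superposition: Cmin = C₀·(f + f²).
≈ 9.866 × (0.1862 + 0.0347) ≈ 9.866 × 0.2209 ≈ 2.179 mcg/mL.

2.2 mcg/mL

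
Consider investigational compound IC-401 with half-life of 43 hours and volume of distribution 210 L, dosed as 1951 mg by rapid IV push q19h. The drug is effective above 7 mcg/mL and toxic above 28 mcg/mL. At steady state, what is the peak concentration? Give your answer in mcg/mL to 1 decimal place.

Over one 19-h interval, 19/43 ≈ 0.44186 half-lives elapse, leaving f ≈ 0.7362 of each dose.
Accumulation ratio R = 1/(1 − f) ≈ 1/0.2638 ≈ 3.7908.
Each bolus raises the concentration by D/Vd = 1951/210 ≈ 9.290 mcg/mL.
Steady-state peak Cmax,ss = C₀·R ≈ 9.290 × 3.7908 ≈ 35.217 mcg/mL.
Peak 35.2 mcg/mL vs MTC 28 mcg/mL: exceeds toxic threshold.

35.2 mcg/mL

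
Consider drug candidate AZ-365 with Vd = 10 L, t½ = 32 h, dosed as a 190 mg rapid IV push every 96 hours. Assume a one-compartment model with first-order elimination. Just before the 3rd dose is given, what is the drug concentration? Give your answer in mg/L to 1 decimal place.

2.7 mg/L

f = (1/2)^(τ/t½) = (1/2)^(96/32) ≈ 0.1250.
C₀ = D/Vd = 190/10 ≈ 19.000 mg/L.
Before the 3rd dose, 2 doses have been given. Superposition: Cmin = C₀·(f + f²).
≈ 19.000 × (0.1250 + 0.0156) ≈ 19.000 × 0.1406 ≈ 2.671 mg/L.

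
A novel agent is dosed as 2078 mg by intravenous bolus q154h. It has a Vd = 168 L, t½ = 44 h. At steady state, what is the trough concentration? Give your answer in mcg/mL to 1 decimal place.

1.2 mcg/mL

k = ln2/t½ = ln2/44 ≈ 0.015753 h⁻¹; fraction remaining f = e^(−kτ) = e^(−0.015753×154) ≈ 0.0884.
Each bolus raises the concentration by D/Vd = 2078/168 ≈ 12.369 mcg/mL.
Steady-state trough Cmin,ss = C₀·f/(1−f) ≈ 12.369 × 0.0884/0.9116 ≈ 1.199 mcg/mL.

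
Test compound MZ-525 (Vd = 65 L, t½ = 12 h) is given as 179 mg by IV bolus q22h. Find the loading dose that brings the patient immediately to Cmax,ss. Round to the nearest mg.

f = (1/2)^(22/12) ≈ 0.280616; accumulation ratio R = 1/(1−f) ≈ 1.39008.
Loading dose to hit Cmax,ss on first dose: D_load = D_maint·R ≈ 179 × 1.39008 ≈ 248.82 mg.

249 mg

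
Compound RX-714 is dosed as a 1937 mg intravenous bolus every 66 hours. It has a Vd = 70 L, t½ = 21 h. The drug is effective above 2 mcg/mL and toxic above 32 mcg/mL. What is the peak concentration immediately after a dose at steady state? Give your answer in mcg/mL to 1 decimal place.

31.2 mcg/mL

τ/t½ = 66/21 ≈ 3.1429, so fraction remaining f = (1/2)^(66/21) ≈ 0.1132.
Accumulation ratio R = 1/(1 − f) ≈ 1/0.8868 ≈ 1.1276.
Each bolus raises the concentration by D/Vd = 1937/70 ≈ 27.671 mcg/mL.
Steady-state peak Cmax,ss = C₀·R ≈ 27.671 × 1.1276 ≈ 31.202 mcg/mL.
Peak 31.2 mcg/mL vs MTC 32 mcg/mL: below toxic threshold.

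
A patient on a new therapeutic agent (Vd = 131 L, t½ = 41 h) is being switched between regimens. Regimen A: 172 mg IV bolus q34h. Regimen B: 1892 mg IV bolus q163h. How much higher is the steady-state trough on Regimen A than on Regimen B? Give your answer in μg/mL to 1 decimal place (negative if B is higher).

0.7 μg/mL

Regimen A: f = (1/2)^(34/41) ≈ 0.5628; Cmin,ss = (172/131)·f/(1−f) ≈ 1.690 μg/mL.
Regimen B: f = (1/2)^(163/41) ≈ 0.0636; Cmin,ss = (1892/131)·f/(1−f) ≈ 0.981 μg/mL.
Difference ≈ 1.690 − 0.981 ≈ 0.709 μg/mL.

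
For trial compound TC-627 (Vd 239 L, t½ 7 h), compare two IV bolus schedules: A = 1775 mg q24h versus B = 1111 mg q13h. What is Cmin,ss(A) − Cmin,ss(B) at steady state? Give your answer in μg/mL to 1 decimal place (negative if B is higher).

-1.0 μg/mL

Regimen A: f = (1/2)^(24/7) ≈ 0.0929; Cmin,ss = (1775/239)·f/(1−f) ≈ 0.761 μg/mL.
Regimen B: f = (1/2)^(13/7) ≈ 0.2760; Cmin,ss = (1111/239)·f/(1−f) ≈ 1.772 μg/mL.
Difference ≈ 0.761 − 1.772 ≈ -1.011 μg/mL.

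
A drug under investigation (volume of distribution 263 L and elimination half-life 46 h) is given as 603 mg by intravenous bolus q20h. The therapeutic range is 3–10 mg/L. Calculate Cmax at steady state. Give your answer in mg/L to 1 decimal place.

τ/t½ = 20/46 ≈ 0.43478, so fraction remaining f = (1/2)^(20/46) ≈ 0.7398.
Accumulation ratio R = 1/(1 − f) ≈ 1/0.2602 ≈ 3.8432.
Each bolus raises the concentration by D/Vd = 603/263 ≈ 2.293 mg/L.
Steady-state peak Cmax,ss = C₀·R ≈ 2.293 × 3.8432 ≈ 8.812 mg/L.
Peak 8.8 mg/L vs MTC 10 mg/L: below toxic threshold.

8.8 mg/L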